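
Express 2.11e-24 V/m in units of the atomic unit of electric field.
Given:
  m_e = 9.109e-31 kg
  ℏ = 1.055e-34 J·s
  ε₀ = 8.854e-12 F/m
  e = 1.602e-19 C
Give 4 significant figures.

atomic unit of electric field: E_au = E_h/(e a₀) = m_e²e⁵/((4πε₀)³ℏ⁴) = 5.131e11 V/m.
2.11e-24 / 5.131e11 = 4.112e-36

4.112e-36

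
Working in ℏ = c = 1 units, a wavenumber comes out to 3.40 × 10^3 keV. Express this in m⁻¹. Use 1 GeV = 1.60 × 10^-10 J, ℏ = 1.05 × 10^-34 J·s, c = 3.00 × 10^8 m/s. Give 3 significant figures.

1.73 × 10^13 m⁻¹

Inverse length is [E]/(ℏc).
1 GeV → 1/(ℏc) × (1 GeV in J) = 5.08 × 10^15 m⁻¹.
Convert the energy scale: 3.40 × 10^3 keV = 3.40 × 10^-3 GeV.
Result: 3.40 × 10^-3 × 5.08 × 10^15 = 1.73 × 10^13 m⁻¹.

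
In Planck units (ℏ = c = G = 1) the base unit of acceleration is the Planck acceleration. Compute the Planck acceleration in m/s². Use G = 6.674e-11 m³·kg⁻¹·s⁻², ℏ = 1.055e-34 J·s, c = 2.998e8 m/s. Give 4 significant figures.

a_P = √(c⁷/(ℏG))
  = √(3.092e103)
  = 5.560e51 m/s²

5.560e51 m/s²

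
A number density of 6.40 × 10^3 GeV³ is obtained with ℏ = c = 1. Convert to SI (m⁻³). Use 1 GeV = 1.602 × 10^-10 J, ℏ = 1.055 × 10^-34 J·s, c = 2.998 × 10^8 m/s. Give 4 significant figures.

8.316 × 10^50 m⁻³

Number density is [L]⁻³ = [E]³/(ℏc)³.
1 GeV³ → 1/(ℏc)³ × (1 GeV in J)³ = 1.299 × 10^47 m⁻³.
Result: 6.40 × 10^3 × 1.299 × 10^47 = 8.316 × 10^50 m⁻³.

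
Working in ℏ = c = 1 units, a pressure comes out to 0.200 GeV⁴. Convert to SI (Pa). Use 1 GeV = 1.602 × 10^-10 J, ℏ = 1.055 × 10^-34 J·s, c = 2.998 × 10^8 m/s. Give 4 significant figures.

Pressure is [E]/[L]³ = [E]⁴/(ℏc)³.
1 GeV⁴ → 1/(ℏc)³ × (1 GeV in J)⁴ = 2.082 × 10^37 Pa.
Result: 0.200 × 2.082 × 10^37 = 4.163 × 10^36 Pa.

4.163 × 10^36 Pa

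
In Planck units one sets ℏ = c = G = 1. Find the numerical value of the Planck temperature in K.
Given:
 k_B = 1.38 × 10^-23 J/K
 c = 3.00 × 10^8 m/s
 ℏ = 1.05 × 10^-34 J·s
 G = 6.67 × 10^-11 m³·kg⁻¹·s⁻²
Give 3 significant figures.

1.42 × 10^32 K

T_P = √(ℏc⁵/G) / k_B
  = √(3.83 × 10^18) × 7.25 × 10^22
  = 1.42 × 10^32 K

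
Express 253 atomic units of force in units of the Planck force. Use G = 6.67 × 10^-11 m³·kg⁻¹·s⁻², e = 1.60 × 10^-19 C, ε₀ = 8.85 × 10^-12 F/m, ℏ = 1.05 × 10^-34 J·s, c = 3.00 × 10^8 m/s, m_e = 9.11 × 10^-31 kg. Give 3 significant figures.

1.74 × 10^-49

atomic unit of force: F_au = E_h/a₀ = m_e²e⁶/((4πε₀)³ℏ⁴) = 8.33 × 10^-8 N
Planck force: F_P = c⁴/G = 1.21 × 10^44 N
253 × 8.33 × 10^-8 / 1.21 × 10^44 = 1.74 × 10^-49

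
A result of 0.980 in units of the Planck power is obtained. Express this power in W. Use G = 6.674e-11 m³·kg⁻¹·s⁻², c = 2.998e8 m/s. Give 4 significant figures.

3.556e52 W

One Planck power: P_P = c⁵/G = 3.629e52 W.
0.980 × 3.629e52 W = 3.556e52 W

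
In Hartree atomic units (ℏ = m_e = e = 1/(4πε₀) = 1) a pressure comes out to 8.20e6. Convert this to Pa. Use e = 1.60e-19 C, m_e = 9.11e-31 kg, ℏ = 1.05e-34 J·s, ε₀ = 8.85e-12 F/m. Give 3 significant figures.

One atomic unit of pressure: P_au = E_h/a₀³ = m_e⁴e¹⁰/((4πε₀)⁵ℏ⁸) = 3.01e13 Pa.
8.20e6 × 3.01e13 Pa = 2.47e20 Pa

2.47e20 Pa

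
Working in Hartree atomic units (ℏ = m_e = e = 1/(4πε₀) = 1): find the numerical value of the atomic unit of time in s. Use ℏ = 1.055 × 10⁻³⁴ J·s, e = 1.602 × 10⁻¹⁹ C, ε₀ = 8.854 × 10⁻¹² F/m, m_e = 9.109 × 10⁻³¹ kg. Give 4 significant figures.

From ℏ = m_e = e = 1/(4πε₀) = 1 the time scale is τ_au = (4πε₀)²ℏ³/(m_e e⁴).
E_h = 4.354 × 10⁻¹⁸ J
ℏ/E_h = 2.423 × 10⁻¹⁷ s

2.423 × 10⁻¹⁷ s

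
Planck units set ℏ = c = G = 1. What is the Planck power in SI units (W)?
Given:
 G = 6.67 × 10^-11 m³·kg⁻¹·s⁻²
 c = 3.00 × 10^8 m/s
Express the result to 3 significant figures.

The unique combination of the constants set to 1 with dimensions of power is P_P = c⁵/G.
  = 2.43 × 10^42 / 6.67 × 10^-11
  = 3.64 × 10^52 W

3.64 × 10^52 W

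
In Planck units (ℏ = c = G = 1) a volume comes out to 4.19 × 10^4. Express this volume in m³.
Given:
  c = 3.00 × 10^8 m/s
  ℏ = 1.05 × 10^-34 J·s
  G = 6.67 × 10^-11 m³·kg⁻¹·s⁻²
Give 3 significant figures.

One Planck volume: V_P = (ℏG/c³)^(3/2) = 4.18 × 10^-105 m³.
4.19 × 10^4 × 4.18 × 10^-105 m³ = 1.75 × 10^-100 m³

1.75 × 10^-100 m³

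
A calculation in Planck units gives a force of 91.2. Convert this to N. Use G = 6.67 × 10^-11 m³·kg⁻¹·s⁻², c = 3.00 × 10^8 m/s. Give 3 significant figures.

One Planck force: F_P = c⁴/G = 1.21 × 10^44 N.
91.2 × 1.21 × 10^44 N = 1.11 × 10^46 N

1.11 × 10^46 N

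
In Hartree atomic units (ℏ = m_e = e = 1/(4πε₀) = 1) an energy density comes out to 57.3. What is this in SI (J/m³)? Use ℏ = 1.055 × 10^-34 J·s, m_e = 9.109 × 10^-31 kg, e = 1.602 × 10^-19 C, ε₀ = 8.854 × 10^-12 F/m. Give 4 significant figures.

One atomic unit of energy density: u_au = E_h/a₀³ = m_e⁴e¹⁰/((4πε₀)⁵ℏ⁸) = 2.929 × 10^13 J/m³.
57.3 × 2.929 × 10^13 J/m³ = 1.678 × 10^15 J/m³

1.678 × 10^15 J/m³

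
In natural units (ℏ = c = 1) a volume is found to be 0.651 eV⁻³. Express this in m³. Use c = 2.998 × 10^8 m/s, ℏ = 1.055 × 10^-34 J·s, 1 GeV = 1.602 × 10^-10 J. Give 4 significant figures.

Volume is [L]³ = [E]⁻³·(ℏc)³.
1 GeV⁻³ → (ℏc)³ × (1 GeV in J)⁻³ = 7.696 × 10^-48 m³.
Convert the energy scale: 0.651 eV⁻³ = 6.51 × 10^26 GeV⁻³.
Result: 6.51 × 10^26 × 7.696 × 10^-48 = 5.010 × 10^-21 m³.

5.010 × 10^-21 m³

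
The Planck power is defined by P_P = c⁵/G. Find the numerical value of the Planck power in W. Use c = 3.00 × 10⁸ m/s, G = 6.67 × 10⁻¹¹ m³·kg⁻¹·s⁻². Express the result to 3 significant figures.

3.64 × 10⁵² W

P_P = c⁵/G
  = 2.43 × 10⁴² / 6.67 × 10⁻¹¹
  = 3.64 × 10⁵² W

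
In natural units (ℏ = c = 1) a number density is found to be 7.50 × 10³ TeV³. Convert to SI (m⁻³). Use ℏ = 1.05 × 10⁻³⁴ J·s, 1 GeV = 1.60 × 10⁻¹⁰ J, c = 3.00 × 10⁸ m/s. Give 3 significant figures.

9.83 × 10⁵⁹ m⁻³

Number density is [L]⁻³ = [E]³/(ℏc)³.
1 GeV³ → 1/(ℏc)³ × (1 GeV in J)³ = 1.31 × 10⁴⁷ m⁻³.
Convert the energy scale: 7.50 × 10³ TeV³ = 7.50 × 10¹² GeV³.
Result: 7.50 × 10¹² × 1.31 × 10⁴⁷ = 9.83 × 10⁵⁹ m⁻³.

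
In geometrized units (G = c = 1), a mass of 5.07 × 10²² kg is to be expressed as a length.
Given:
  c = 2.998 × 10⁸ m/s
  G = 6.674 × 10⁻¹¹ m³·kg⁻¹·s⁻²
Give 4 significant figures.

In G = c = 1 units mass has dimensions of length; the conversion factor is G/c².
5.07 × 10²² kg × (G/c²) = 3.765 × 10⁻⁵ m

3.765 × 10⁻⁵ m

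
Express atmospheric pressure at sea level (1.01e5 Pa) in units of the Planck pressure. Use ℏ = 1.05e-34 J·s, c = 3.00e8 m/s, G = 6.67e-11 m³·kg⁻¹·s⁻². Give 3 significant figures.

Planck pressure: p_P = c⁷/(ℏG²) = 4.68e113 Pa.
1.01e5 / 4.68e113 = 2.16e-109

2.16e-109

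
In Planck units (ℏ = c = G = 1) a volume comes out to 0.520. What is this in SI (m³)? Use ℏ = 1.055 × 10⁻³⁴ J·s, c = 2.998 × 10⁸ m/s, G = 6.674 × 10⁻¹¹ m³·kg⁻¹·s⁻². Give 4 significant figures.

One Planck volume: V_P = (ℏG/c³)^(3/2) = 4.224 × 10⁻¹⁰⁵ m³.
0.520 × 4.224 × 10⁻¹⁰⁵ m³ = 2.196 × 10⁻¹⁰⁵ m³

2.196 × 10⁻¹⁰⁵ m³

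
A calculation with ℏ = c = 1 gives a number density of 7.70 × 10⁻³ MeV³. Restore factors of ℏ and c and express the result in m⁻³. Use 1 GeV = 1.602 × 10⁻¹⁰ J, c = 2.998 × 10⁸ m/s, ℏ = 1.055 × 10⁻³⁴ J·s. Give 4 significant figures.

Number density is [L]⁻³ = [E]³/(ℏc)³.
1 GeV³ → 1/(ℏc)³ × (1 GeV in J)³ = 1.299 × 10⁴⁷ m⁻³.
Convert the energy scale: 7.70 × 10⁻³ MeV³ = 7.70 × 10⁻¹² GeV³.
Result: 7.70 × 10⁻¹² × 1.299 × 10⁴⁷ = 1.001 × 10³⁶ m⁻³.

1.001 × 10³⁶ m⁻³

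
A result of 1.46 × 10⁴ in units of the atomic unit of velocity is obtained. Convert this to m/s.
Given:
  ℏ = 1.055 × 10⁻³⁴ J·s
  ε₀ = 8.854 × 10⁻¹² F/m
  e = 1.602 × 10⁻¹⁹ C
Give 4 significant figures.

One atomic unit of velocity: v_au = e²/(4πε₀ℏ) = 2.186 × 10⁶ m/s.
1.46 × 10⁴ × 2.186 × 10⁶ m/s = 3.192 × 10¹⁰ m/s

3.192 × 10¹⁰ m/s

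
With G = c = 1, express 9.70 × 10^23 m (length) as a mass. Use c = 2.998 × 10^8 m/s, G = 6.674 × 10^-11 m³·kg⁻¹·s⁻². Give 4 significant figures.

1.306 × 10^51 kg

Length → mass via c²/G.
9.70 × 10^23 m × (c²/G) = 1.306 × 10^51 kg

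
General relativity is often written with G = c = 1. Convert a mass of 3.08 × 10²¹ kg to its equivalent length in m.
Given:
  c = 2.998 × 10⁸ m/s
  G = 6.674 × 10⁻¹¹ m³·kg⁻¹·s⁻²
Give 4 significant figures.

In G = c = 1 units mass has dimensions of length; the conversion factor is G/c².
3.08 × 10²¹ kg × (G/c²) = 2.287 × 10⁻⁶ m

2.287 × 10⁻⁶ m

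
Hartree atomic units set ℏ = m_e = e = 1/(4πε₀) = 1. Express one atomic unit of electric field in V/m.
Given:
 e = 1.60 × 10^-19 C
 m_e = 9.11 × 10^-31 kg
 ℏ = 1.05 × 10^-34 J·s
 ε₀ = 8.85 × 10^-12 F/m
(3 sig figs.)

5.20 × 10^11 V/m

Dimensional analysis gives E_au = E_h/(e a₀) = m_e²e⁵/((4πε₀)³ℏ⁴).
E_h = 4.38 × 10^-18 J
a₀ = 5.26 × 10^-11 m
E_h/(e·a₀) = 5.20 × 10^11 V/m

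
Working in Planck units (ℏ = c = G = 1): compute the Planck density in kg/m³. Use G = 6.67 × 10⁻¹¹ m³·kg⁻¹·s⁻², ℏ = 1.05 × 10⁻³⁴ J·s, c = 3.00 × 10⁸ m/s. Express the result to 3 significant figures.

Dimensional analysis gives ρ_P = c⁵/(ℏG²).
  = 2.43 × 10⁴² / 4.67 × 10⁻⁵⁵
  = 5.20 × 10⁹⁶ kg/m³

5.20 × 10⁹⁶ kg/m³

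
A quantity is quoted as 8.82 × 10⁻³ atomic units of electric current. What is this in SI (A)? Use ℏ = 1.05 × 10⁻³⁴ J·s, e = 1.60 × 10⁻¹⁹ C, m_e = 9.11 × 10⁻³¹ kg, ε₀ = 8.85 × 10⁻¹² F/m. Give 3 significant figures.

One atomic unit of electric current: I_au = e E_h/ℏ = m_e e⁵/((4πε₀)²ℏ³) = 6.67 × 10⁻³ A.
8.82 × 10⁻³ × 6.67 × 10⁻³ A = 5.88 × 10⁻⁵ A

5.88 × 10⁻⁵ A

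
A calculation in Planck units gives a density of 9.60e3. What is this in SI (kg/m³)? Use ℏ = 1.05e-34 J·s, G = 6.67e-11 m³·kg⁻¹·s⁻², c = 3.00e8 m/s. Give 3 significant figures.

4.99e100 kg/m³

One Planck density: ρ_P = c⁵/(ℏG²) = 5.20e96 kg/m³.
9.60e3 × 5.20e96 kg/m³ = 4.99e100 kg/m³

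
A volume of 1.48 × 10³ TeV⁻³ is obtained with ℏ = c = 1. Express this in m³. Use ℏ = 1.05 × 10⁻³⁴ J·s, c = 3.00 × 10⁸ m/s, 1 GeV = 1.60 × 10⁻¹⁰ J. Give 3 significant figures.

1.13 × 10⁻⁵³ m³

Volume is [L]³ = [E]⁻³·(ℏc)³.
1 GeV⁻³ → (ℏc)³ × (1 GeV in J)⁻³ = 7.63 × 10⁻⁴⁸ m³.
Convert the energy scale: 1.48 × 10³ TeV⁻³ = 1.48 × 10⁻⁶ GeV⁻³.
Result: 1.48 × 10⁻⁶ × 7.63 × 10⁻⁴⁸ = 1.13 × 10⁻⁵³ m³.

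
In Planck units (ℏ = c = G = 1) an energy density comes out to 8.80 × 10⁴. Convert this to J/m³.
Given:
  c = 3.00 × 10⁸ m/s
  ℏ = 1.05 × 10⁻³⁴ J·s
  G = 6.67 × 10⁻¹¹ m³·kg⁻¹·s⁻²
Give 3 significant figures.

4.12 × 10¹¹⁸ J/m³

One Planck energy density: u_P = c⁷/(ℏG²) = 4.68 × 10¹¹³ J/m³.
8.80 × 10⁴ × 4.68 × 10¹¹³ J/m³ = 4.12 × 10¹¹⁸ J/m³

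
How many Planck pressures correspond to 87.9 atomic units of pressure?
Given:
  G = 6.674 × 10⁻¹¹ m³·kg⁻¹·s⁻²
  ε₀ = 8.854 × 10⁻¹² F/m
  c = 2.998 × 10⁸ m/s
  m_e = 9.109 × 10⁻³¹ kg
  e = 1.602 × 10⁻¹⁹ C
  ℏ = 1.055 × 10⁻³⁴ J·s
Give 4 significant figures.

5.558 × 10⁻⁹⁹

atomic unit of pressure: P_au = E_h/a₀³ = m_e⁴e¹⁰/((4πε₀)⁵ℏ⁸) = 2.929 × 10¹³ Pa
Planck pressure: p_P = c⁷/(ℏG²) = 4.632 × 10¹¹³ Pa
87.9 × 2.929 × 10¹³ / 4.632 × 10¹¹³ = 5.558 × 10⁻⁹⁹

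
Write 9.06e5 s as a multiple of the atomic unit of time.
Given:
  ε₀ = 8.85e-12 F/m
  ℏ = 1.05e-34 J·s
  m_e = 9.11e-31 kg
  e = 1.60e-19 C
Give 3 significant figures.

atomic unit of time: τ_au = (4πε₀)²ℏ³/(m_e e⁴) = 2.40e-17 s.
9.06e5 / 2.40e-17 = 3.78e22

3.78e22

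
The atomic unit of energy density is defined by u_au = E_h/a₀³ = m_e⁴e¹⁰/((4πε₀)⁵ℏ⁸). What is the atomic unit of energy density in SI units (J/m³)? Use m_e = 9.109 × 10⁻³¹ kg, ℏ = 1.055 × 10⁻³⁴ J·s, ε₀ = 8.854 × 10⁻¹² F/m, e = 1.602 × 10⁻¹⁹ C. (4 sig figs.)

u_au = E_h/a₀³ = m_e⁴e¹⁰/((4πε₀)⁵ℏ⁸)
E_h = 4.354 × 10⁻¹⁸ J
a₀ = 5.297 × 10⁻¹¹ m
E_h/a₀³ = 2.929 × 10¹³ J/m³

2.929 × 10¹³ J/m³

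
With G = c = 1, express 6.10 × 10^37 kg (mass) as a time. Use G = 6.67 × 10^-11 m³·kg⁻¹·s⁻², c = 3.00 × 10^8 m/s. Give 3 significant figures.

151 s

Mass → time via G/c³.
6.10 × 10^37 kg × (G/c³) = 151 s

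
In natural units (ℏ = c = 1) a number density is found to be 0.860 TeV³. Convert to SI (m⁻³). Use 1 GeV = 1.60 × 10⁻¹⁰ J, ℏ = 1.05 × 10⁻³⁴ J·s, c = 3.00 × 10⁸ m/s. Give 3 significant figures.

Number density is [L]⁻³ = [E]³/(ℏc)³.
1 GeV³ → 1/(ℏc)³ × (1 GeV in J)³ = 1.31 × 10⁴⁷ m⁻³.
Convert the energy scale: 0.860 TeV³ = 8.60 × 10⁸ GeV³.
Result: 8.60 × 10⁸ × 1.31 × 10⁴⁷ = 1.13 × 10⁵⁶ m⁻³.

1.13 × 10⁵⁶ m⁻³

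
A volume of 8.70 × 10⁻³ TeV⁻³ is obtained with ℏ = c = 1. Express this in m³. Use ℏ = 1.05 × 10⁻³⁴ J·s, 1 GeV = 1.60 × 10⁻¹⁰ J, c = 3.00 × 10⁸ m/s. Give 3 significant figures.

6.64 × 10⁻⁵⁹ m³

Volume is [L]³ = [E]⁻³·(ℏc)³.
1 GeV⁻³ → (ℏc)³ × (1 GeV in J)⁻³ = 7.63 × 10⁻⁴⁸ m³.
Convert the energy scale: 8.70 × 10⁻³ TeV⁻³ = 8.70 × 10⁻¹² GeV⁻³.
Result: 8.70 × 10⁻¹² × 7.63 × 10⁻⁴⁸ = 6.64 × 10⁻⁵⁹ m³.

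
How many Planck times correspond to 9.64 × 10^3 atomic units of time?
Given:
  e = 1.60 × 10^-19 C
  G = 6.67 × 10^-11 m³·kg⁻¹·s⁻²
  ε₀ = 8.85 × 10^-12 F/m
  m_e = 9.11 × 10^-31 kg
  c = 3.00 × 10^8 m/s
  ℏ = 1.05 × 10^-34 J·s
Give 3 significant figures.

atomic unit of time: τ_au = (4πε₀)²ℏ³/(m_e e⁴) = 2.40 × 10^-17 s
Planck time: t_P = √(ℏG/c⁵) = 5.37 × 10^-44 s
9.64 × 10^3 × 2.40 × 10^-17 / 5.37 × 10^-44 = 4.31 × 10^30

4.31 × 10^30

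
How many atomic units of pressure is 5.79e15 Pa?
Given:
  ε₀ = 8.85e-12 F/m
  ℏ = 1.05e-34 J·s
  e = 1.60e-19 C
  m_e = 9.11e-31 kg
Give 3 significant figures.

192

atomic unit of pressure: P_au = E_h/a₀³ = m_e⁴e¹⁰/((4πε₀)⁵ℏ⁸) = 3.01e13 Pa.
5.79e15 / 3.01e13 = 192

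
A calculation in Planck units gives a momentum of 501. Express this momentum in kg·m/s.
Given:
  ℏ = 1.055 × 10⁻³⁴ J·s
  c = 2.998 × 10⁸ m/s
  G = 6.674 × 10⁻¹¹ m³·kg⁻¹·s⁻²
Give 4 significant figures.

One Planck momentum: p_P = √(ℏc³/G) = 6.527 kg·m/s.
501 × 6.527 kg·m/s = 3.270 × 10³ kg·m/s

3.270 × 10³ kg·m/s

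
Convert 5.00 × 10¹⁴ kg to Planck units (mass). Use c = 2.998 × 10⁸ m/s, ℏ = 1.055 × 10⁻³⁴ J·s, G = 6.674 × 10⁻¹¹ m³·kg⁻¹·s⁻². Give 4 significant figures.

2.297 × 10²²

Planck mass: m_P = √(ℏc/G) = 2.177 × 10⁻⁸ kg.
5.00 × 10¹⁴ / 2.177 × 10⁻⁸ = 2.297 × 10²²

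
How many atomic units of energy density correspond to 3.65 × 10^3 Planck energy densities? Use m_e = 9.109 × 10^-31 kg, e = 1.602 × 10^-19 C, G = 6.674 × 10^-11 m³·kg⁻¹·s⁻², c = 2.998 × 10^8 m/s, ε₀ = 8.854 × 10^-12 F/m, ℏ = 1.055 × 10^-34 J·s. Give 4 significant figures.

5.772 × 10^103

Planck energy density: u_P = c⁷/(ℏG²) = 4.632 × 10^113 J/m³
atomic unit of energy density: u_au = E_h/a₀³ = m_e⁴e¹⁰/((4πε₀)⁵ℏ⁸) = 2.929 × 10^13 J/m³
3.65 × 10^3 × 4.632 × 10^113 / 2.929 × 10^13 = 5.772 × 10^103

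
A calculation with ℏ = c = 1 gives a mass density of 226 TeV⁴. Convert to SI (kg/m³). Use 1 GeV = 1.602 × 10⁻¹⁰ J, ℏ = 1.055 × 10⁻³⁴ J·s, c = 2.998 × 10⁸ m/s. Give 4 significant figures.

5.234 × 10³⁴ kg/m³

Mass density is [E]/(c²[L]³) = [E]⁴/(ℏ³c⁵).
1 GeV⁴ → 1/(ℏ³c⁵) × (1 GeV in J)⁴ = 2.316 × 10²⁰ kg/m³.
Convert the energy scale: 226 TeV⁴ = 2.26 × 10¹⁴ GeV⁴.
Result: 2.26 × 10¹⁴ × 2.316 × 10²⁰ = 5.234 × 10³⁴ kg/m³.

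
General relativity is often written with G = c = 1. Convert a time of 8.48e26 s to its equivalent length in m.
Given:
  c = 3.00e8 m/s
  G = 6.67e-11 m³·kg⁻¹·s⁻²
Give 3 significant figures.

Time → length via c.
8.48e26 s × (c) = 2.54e35 m

2.54e35 m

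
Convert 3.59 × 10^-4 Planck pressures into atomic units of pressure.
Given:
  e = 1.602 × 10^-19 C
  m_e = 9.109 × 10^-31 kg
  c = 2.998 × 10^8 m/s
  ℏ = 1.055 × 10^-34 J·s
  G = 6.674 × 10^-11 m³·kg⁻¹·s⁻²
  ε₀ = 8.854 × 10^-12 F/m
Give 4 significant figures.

5.677 × 10^96

Planck pressure: p_P = c⁷/(ℏG²) = 4.632 × 10^113 Pa
atomic unit of pressure: P_au = E_h/a₀³ = m_e⁴e¹⁰/((4πε₀)⁵ℏ⁸) = 2.929 × 10^13 Pa
3.59 × 10^-4 × 4.632 × 10^113 / 2.929 × 10^13 = 5.677 × 10^96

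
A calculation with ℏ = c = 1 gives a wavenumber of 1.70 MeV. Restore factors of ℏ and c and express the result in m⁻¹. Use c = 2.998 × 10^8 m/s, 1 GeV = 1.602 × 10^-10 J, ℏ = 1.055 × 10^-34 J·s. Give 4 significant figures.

Inverse length is [E]/(ℏc).
1 GeV → 1/(ℏc) × (1 GeV in J) = 5.065 × 10^15 m⁻¹.
Convert the energy scale: 1.70 MeV = 1.70 × 10^-3 GeV.
Result: 1.70 × 10^-3 × 5.065 × 10^15 = 8.610 × 10^12 m⁻¹.

8.610 × 10^12 m⁻¹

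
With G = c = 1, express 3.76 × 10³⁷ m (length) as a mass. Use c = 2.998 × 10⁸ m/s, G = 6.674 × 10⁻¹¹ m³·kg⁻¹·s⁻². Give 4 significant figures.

Length → mass via c²/G.
3.76 × 10³⁷ m × (c²/G) = 5.064 × 10⁶⁴ kg

5.064 × 10⁶⁴ kg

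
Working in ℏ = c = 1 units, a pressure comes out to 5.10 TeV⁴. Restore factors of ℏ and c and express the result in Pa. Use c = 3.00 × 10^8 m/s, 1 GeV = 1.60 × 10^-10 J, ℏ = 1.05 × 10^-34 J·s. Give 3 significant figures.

Pressure is [E]/[L]³ = [E]⁴/(ℏc)³.
1 GeV⁴ → 1/(ℏc)³ × (1 GeV in J)⁴ = 2.10 × 10^37 Pa.
Convert the energy scale: 5.10 TeV⁴ = 5.10 × 10^12 GeV⁴.
Result: 5.10 × 10^12 × 2.10 × 10^37 = 1.07 × 10^50 Pa.

1.07 × 10^50 Pa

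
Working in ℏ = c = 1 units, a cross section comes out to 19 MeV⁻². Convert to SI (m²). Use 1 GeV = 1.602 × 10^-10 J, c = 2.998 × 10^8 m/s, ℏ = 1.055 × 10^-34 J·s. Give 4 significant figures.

Area is [L]² = [E]⁻²·(ℏc)²; restore (ℏc)².
1 GeV⁻² → (ℏc)² × (1 GeV in J)⁻² = 3.898 × 10^-32 m².
Convert the energy scale: 19 MeV⁻² = 1.90 × 10^7 GeV⁻².
Result: 1.90 × 10^7 × 3.898 × 10^-32 = 7.406 × 10^-25 m².

7.406 × 10^-25 m²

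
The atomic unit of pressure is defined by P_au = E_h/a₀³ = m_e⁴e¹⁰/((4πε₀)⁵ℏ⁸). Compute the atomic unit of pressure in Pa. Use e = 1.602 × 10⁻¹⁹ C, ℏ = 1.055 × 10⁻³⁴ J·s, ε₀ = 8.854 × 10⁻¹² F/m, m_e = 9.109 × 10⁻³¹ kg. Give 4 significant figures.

2.929 × 10¹³ Pa

P_au = E_h/a₀³ = m_e⁴e¹⁰/((4πε₀)⁵ℏ⁸)
E_h = 4.354 × 10⁻¹⁸ J
a₀ = 5.297 × 10⁻¹¹ m
E_h/a₀³ = 2.929 × 10¹³ Pa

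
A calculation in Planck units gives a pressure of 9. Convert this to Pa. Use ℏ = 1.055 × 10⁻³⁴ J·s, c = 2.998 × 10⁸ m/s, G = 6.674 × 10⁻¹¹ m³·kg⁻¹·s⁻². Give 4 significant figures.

4.169 × 10¹¹⁴ Pa

One Planck pressure: p_P = c⁷/(ℏG²) = 4.632 × 10¹¹³ Pa.
9 × 4.632 × 10¹¹³ Pa = 4.169 × 10¹¹⁴ Pa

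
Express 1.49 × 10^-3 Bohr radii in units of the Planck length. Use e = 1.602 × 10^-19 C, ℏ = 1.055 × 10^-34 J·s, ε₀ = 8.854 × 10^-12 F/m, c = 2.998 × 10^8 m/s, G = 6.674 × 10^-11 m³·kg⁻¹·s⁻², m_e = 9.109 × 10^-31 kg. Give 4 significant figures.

Bohr radius: a₀ = 4πε₀ℏ²/(m_e e²) = 5.297 × 10^-11 m
Planck length: ℓ_P = √(ℏG/c³) = 1.616 × 10^-35 m
1.49 × 10^-3 × 5.297 × 10^-11 / 1.616 × 10^-35 = 4.883 × 10^21

4.883 × 10^21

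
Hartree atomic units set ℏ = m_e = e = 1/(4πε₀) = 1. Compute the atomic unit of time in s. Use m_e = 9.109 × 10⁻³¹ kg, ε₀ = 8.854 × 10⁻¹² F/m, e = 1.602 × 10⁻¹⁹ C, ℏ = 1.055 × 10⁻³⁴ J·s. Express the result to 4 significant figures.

The unique combination of the constants set to 1 with dimensions of time is τ_au = (4πε₀)²ℏ³/(m_e e⁴).
E_h = 4.354 × 10⁻¹⁸ J
ℏ/E_h = 2.423 × 10⁻¹⁷ s

2.423 × 10⁻¹⁷ s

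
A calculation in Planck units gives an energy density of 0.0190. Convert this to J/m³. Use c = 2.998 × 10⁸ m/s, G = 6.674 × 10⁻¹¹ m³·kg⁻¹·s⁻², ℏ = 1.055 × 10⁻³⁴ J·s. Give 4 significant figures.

One Planck energy density: u_P = c⁷/(ℏG²) = 4.632 × 10¹¹³ J/m³.
0.0190 × 4.632 × 10¹¹³ J/m³ = 8.801 × 10¹¹¹ J/m³

8.801 × 10¹¹¹ J/m³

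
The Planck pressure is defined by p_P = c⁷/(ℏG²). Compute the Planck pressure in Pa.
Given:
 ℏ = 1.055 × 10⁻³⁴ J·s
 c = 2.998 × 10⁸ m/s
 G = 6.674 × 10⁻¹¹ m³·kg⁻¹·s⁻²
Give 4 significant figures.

p_P = c⁷/(ℏG²)
  = 2.177 × 10⁵⁹ / 4.699 × 10⁻⁵⁵
  = 4.632 × 10¹¹³ Pa

4.632 × 10¹¹³ Pa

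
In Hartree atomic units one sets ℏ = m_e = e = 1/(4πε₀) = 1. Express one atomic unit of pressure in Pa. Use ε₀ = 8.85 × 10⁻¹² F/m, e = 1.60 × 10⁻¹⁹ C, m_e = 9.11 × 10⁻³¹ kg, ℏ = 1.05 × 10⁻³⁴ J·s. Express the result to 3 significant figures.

3.01 × 10¹³ Pa

P_au = E_h/a₀³ = m_e⁴e¹⁰/((4πε₀)⁵ℏ⁸)
E_h = 4.38 × 10⁻¹⁸ J
a₀ = 5.26 × 10⁻¹¹ m
E_h/a₀³ = 3.01 × 10¹³ Pa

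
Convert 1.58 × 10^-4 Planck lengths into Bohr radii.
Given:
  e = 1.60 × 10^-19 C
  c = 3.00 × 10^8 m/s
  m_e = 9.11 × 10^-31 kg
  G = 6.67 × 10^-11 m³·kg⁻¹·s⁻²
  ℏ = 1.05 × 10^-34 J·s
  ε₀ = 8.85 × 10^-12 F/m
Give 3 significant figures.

4.84 × 10^-29

Planck length: ℓ_P = √(ℏG/c³) = 1.61 × 10^-35 m
Bohr radius: a₀ = 4πε₀ℏ²/(m_e e²) = 5.26 × 10^-11 m
1.58 × 10^-4 × 1.61 × 10^-35 / 5.26 × 10^-11 = 4.84 × 10^-29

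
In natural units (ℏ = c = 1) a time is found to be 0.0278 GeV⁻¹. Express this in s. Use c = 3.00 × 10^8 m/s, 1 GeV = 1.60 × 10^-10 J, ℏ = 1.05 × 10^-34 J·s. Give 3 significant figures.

A time is [E]⁻¹ in ℏ=c=1; restore one factor of ℏ.
1 GeV⁻¹ → ℏ × (1 GeV in J)⁻¹ = 6.56 × 10^-25 s.
Result: 0.0278 × 6.56 × 10^-25 = 1.82 × 10^-26 s.

1.82 × 10^-26 s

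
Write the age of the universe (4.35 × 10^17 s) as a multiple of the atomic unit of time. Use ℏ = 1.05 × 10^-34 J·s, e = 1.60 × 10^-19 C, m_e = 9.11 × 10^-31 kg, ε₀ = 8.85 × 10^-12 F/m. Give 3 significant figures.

atomic unit of time: τ_au = (4πε₀)²ℏ³/(m_e e⁴) = 2.40 × 10^-17 s.
4.35 × 10^17 / 2.40 × 10^-17 = 1.81 × 10^34

1.81 × 10^34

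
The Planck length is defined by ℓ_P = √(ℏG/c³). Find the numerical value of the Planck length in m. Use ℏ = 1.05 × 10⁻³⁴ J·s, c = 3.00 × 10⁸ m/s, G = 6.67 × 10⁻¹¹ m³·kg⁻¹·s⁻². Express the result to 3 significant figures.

1.61 × 10⁻³⁵ m

ℓ_P = √(ℏG/c³)
  = √(2.59 × 10⁻⁷⁰)
  = 1.61 × 10⁻³⁵ m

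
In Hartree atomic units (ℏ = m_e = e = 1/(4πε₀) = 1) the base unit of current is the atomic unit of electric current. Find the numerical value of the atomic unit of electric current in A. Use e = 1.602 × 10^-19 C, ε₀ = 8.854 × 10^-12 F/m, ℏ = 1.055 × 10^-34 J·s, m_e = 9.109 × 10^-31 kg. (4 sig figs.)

6.612 × 10^-3 A

I_au = e E_h/ℏ = m_e e⁵/((4πε₀)²ℏ³)
E_h = 4.354 × 10^-18 J
e·E_h/ℏ = 6.612 × 10^-3 A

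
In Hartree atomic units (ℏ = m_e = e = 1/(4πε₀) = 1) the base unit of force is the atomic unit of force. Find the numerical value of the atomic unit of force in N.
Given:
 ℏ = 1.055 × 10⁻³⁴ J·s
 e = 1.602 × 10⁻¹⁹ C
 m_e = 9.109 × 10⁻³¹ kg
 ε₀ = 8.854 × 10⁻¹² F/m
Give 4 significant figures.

8.220 × 10⁻⁸ N

F_au = E_h/a₀ = m_e²e⁶/((4πε₀)³ℏ⁴)
E_h = 4.354 × 10⁻¹⁸ J
a₀ = 5.297 × 10⁻¹¹ m
E_h/a₀ = 8.220 × 10⁻⁸ N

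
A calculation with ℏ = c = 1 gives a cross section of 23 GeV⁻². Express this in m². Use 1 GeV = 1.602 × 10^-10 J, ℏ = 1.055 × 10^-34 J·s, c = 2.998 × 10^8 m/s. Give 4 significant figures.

Area is [L]² = [E]⁻²·(ℏc)²; restore (ℏc)².
1 GeV⁻² → (ℏc)² × (1 GeV in J)⁻² = 3.898 × 10^-32 m².
Result: 23 × 3.898 × 10^-32 = 8.965 × 10^-31 m².

8.965 × 10^-31 m²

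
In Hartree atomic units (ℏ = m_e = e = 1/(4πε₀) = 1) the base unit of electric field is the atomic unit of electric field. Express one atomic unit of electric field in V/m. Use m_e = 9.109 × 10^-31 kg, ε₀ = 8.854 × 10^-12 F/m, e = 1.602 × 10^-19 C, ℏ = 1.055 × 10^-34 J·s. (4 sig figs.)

E_au = E_h/(e a₀) = m_e²e⁵/((4πε₀)³ℏ⁴)
E_h = 4.354 × 10^-18 J
a₀ = 5.297 × 10^-11 m
E_h/(e·a₀) = 5.131 × 10^11 V/m

5.131 × 10^11 V/m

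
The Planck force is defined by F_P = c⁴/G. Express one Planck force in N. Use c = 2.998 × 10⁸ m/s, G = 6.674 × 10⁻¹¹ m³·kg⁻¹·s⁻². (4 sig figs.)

F_P = c⁴/G
  = 8.078 × 10³³ / 6.674 × 10⁻¹¹
  = 1.210 × 10⁴⁴ N

1.210 × 10⁴⁴ N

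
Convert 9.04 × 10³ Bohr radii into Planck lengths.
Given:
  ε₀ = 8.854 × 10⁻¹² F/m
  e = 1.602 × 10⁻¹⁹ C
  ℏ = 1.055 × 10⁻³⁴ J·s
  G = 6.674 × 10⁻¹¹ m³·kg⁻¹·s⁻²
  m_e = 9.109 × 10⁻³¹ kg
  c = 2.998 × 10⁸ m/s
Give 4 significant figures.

2.962 × 10²⁸

Bohr radius: a₀ = 4πε₀ℏ²/(m_e e²) = 5.297 × 10⁻¹¹ m
Planck length: ℓ_P = √(ℏG/c³) = 1.616 × 10⁻³⁵ m
9.04 × 10³ × 5.297 × 10⁻¹¹ / 1.616 × 10⁻³⁵ = 2.962 × 10²⁸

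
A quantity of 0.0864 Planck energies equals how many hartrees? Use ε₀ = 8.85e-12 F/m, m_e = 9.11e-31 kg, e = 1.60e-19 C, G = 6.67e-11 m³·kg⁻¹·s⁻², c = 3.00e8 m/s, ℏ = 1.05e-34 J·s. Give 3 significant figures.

Planck energy: E_P = √(ℏc⁵/G) = 1.96e9 J
hartree: E_h = m_e e⁴/(4πε₀ℏ)² = 4.38e-18 J
0.0864 × 1.96e9 / 4.38e-18 = 3.86e25

3.86e25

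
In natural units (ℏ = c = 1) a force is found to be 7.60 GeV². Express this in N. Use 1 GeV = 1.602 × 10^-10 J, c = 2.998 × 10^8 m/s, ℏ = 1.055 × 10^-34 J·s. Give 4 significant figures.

Force is [E]/[L] = [E]²/(ℏc); restore (ℏc)⁻¹.
1 GeV² → 1/(ℏc) × (1 GeV in J)² = 8.114 × 10^5 N.
Result: 7.60 × 8.114 × 10^5 = 6.167 × 10^6 N.

6.167 × 10^6 N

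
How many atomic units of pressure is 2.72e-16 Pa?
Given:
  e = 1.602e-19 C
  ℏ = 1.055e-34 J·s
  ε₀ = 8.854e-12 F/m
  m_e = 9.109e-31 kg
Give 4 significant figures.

atomic unit of pressure: P_au = E_h/a₀³ = m_e⁴e¹⁰/((4πε₀)⁵ℏ⁸) = 2.929e13 Pa.
2.72e-16 / 2.929e13 = 9.286e-30

9.286e-30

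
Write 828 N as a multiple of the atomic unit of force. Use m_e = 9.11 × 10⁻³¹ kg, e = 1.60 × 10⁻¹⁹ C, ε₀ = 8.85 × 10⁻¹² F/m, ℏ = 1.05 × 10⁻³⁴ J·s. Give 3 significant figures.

atomic unit of force: F_au = E_h/a₀ = m_e²e⁶/((4πε₀)³ℏ⁴) = 8.33 × 10⁻⁸ N.
828 / 8.33 × 10⁻⁸ = 9.94 × 10⁹

9.94 × 10⁹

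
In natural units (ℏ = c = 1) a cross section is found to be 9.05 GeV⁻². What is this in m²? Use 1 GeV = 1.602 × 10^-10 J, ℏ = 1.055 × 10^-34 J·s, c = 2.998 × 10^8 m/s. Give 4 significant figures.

3.528 × 10^-31 m²

Area is [L]² = [E]⁻²·(ℏc)²; restore (ℏc)².
1 GeV⁻² → (ℏc)² × (1 GeV in J)⁻² = 3.898 × 10^-32 m².
Result: 9.05 × 3.898 × 10^-32 = 3.528 × 10^-31 m².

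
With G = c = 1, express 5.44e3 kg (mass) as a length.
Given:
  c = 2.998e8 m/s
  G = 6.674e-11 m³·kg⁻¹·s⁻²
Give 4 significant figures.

In G = c = 1 units mass has dimensions of length; the conversion factor is G/c².
5.44e3 kg × (G/c²) = 4.039e-24 m

4.039e-24 m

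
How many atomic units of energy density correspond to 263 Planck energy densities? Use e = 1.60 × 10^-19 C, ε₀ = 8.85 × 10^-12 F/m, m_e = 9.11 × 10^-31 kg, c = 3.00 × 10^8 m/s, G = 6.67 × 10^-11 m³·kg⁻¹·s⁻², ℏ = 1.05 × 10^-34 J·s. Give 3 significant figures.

4.09 × 10^102

Planck energy density: u_P = c⁷/(ℏG²) = 4.68 × 10^113 J/m³
atomic unit of energy density: u_au = E_h/a₀³ = m_e⁴e¹⁰/((4πε₀)⁵ℏ⁸) = 3.01 × 10^13 J/m³
263 × 4.68 × 10^113 / 3.01 × 10^13 = 4.09 × 10^102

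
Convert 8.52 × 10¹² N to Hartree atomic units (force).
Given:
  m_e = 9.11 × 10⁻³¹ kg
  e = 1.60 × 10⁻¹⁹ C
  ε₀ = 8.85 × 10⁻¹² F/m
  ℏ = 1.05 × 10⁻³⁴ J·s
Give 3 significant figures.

atomic unit of force: F_au = E_h/a₀ = m_e²e⁶/((4πε₀)³ℏ⁴) = 8.33 × 10⁻⁸ N.
8.52 × 10¹² / 8.33 × 10⁻⁸ = 1.02 × 10²⁰

1.02 × 10²⁰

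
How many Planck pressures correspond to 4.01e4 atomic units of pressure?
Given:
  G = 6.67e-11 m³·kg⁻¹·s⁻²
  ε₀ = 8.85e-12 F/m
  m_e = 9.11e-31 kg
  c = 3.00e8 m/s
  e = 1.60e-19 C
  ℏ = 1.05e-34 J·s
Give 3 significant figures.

atomic unit of pressure: P_au = E_h/a₀³ = m_e⁴e¹⁰/((4πε₀)⁵ℏ⁸) = 3.01e13 Pa
Planck pressure: p_P = c⁷/(ℏG²) = 4.68e113 Pa
4.01e4 × 3.01e13 / 4.68e113 = 2.58e-96

2.58e-96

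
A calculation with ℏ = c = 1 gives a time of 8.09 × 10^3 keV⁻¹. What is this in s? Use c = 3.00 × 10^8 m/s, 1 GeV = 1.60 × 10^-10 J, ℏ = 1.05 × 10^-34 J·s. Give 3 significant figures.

A time is [E]⁻¹ in ℏ=c=1; restore one factor of ℏ.
1 GeV⁻¹ → ℏ × (1 GeV in J)⁻¹ = 6.56 × 10^-25 s.
Convert the energy scale: 8.09 × 10^3 keV⁻¹ = 8.09 × 10^9 GeV⁻¹.
Result: 8.09 × 10^9 × 6.56 × 10^-25 = 5.31 × 10^-15 s.

5.31 × 10^-15 s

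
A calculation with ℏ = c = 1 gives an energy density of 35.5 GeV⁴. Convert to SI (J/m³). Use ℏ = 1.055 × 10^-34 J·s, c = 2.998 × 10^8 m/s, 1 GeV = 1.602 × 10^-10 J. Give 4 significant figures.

[E]/[L]³ = [E]⁴/(ℏc)³; restore (ℏc)⁻³.
1 GeV⁴ → 1/(ℏc)³ × (1 GeV in J)⁴ = 2.082 × 10^37 J/m³.
Result: 35.5 × 2.082 × 10^37 = 7.390 × 10^38 J/m³.

7.390 × 10^38 J/m³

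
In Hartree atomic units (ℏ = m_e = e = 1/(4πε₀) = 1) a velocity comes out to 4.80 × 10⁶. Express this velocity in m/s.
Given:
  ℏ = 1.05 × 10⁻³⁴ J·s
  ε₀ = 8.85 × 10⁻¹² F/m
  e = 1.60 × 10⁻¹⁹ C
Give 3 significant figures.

One atomic unit of velocity: v_au = e²/(4πε₀ℏ) = 2.19 × 10⁶ m/s.
4.80 × 10⁶ × 2.19 × 10⁶ m/s = 1.05 × 10¹³ m/s

1.05 × 10¹³ m/s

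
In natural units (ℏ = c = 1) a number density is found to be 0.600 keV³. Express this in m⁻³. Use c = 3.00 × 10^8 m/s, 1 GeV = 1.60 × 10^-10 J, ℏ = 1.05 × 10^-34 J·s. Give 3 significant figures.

7.86 × 10^28 m⁻³

Number density is [L]⁻³ = [E]³/(ℏc)³.
1 GeV³ → 1/(ℏc)³ × (1 GeV in J)³ = 1.31 × 10^47 m⁻³.
Convert the energy scale: 0.600 keV³ = 6.00 × 10^-19 GeV³.
Result: 6.00 × 10^-19 × 1.31 × 10^47 = 7.86 × 10^28 m⁻³.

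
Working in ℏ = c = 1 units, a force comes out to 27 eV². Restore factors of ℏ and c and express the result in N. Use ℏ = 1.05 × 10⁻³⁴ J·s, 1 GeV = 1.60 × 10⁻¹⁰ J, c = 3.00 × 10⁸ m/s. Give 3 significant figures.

2.19 × 10⁻¹¹ N

Force is [E]/[L] = [E]²/(ℏc); restore (ℏc)⁻¹.
1 GeV² → 1/(ℏc) × (1 GeV in J)² = 8.13 × 10⁵ N.
Convert the energy scale: 27 eV² = 2.70 × 10⁻¹⁷ GeV².
Result: 2.70 × 10⁻¹⁷ × 8.13 × 10⁵ = 2.19 × 10⁻¹¹ N.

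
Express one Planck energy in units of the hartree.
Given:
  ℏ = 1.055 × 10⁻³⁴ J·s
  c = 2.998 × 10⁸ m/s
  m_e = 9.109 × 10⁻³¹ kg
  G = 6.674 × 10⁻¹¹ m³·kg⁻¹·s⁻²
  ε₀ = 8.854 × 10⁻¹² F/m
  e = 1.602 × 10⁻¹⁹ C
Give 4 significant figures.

Planck energy: E_P = √(ℏc⁵/G) = 1.957 × 10⁹ J
hartree: E_h = m_e e⁴/(4πε₀ℏ)² = 4.354 × 10⁻¹⁸ J
ratio = 1.957 × 10⁹ / 4.354 × 10⁻¹⁸ = 4.494 × 10²⁶

4.494 × 10²⁶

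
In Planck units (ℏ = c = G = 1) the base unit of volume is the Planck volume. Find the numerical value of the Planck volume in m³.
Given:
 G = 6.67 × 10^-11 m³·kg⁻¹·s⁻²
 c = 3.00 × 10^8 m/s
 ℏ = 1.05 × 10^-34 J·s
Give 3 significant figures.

4.18 × 10^-105 m³

V_P = (ℏG/c³)^(3/2)
  = √(1.75 × 10^-209)
  = 4.18 × 10^-105 m³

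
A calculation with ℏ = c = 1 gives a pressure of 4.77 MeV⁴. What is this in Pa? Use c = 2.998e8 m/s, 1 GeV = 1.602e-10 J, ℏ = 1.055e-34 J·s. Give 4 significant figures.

Pressure is [E]/[L]³ = [E]⁴/(ℏc)³.
1 GeV⁴ → 1/(ℏc)³ × (1 GeV in J)⁴ = 2.082e37 Pa.
Convert the energy scale: 4.77 MeV⁴ = 4.77e-12 GeV⁴.
Result: 4.77e-12 × 2.082e37 = 9.929e25 Pa.

9.929e25 Pa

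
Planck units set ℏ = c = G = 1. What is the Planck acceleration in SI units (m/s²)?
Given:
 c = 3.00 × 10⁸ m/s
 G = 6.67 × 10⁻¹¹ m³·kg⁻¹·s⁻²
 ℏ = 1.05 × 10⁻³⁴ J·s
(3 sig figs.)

5.59 × 10⁵¹ m/s²

The unique combination of the constants set to 1 with dimensions of acceleration is a_P = √(c⁷/(ℏG)).
  = √(3.12 × 10¹⁰³)
  = 5.59 × 10⁵¹ m/s²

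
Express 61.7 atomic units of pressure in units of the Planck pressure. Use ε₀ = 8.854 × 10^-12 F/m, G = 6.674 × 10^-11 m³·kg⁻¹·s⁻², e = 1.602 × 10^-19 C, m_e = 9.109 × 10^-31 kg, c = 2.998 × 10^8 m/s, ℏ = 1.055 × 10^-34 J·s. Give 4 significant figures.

3.901 × 10^-99

atomic unit of pressure: P_au = E_h/a₀³ = m_e⁴e¹⁰/((4πε₀)⁵ℏ⁸) = 2.929 × 10^13 Pa
Planck pressure: p_P = c⁷/(ℏG²) = 4.632 × 10^113 Pa
61.7 × 2.929 × 10^13 / 4.632 × 10^113 = 3.901 × 10^-99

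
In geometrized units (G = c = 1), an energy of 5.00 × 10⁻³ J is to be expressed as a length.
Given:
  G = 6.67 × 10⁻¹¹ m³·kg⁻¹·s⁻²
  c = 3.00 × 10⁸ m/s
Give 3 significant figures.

Energy → length via G/c⁴.
5.00 × 10⁻³ J × (G/c⁴) = 4.12 × 10⁻⁴⁷ m

4.12 × 10⁻⁴⁷ m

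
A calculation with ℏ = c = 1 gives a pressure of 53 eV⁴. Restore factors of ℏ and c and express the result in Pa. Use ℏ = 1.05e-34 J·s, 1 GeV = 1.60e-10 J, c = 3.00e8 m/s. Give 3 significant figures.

Pressure is [E]/[L]³ = [E]⁴/(ℏc)³.
1 GeV⁴ → 1/(ℏc)³ × (1 GeV in J)⁴ = 2.10e37 Pa.
Convert the energy scale: 53 eV⁴ = 5.30e-35 GeV⁴.
Result: 5.30e-35 × 2.10e37 = 1.11e3 Pa.

1.11e3 Pa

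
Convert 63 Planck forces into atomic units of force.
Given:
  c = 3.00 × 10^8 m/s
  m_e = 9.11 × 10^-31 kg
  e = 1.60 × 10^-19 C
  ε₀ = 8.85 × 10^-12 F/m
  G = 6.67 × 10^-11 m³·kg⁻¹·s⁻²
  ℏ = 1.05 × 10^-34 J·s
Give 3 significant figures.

9.19 × 10^52

Planck force: F_P = c⁴/G = 1.21 × 10^44 N
atomic unit of force: F_au = E_h/a₀ = m_e²e⁶/((4πε₀)³ℏ⁴) = 8.33 × 10^-8 N
63 × 1.21 × 10^44 / 8.33 × 10^-8 = 9.19 × 10^52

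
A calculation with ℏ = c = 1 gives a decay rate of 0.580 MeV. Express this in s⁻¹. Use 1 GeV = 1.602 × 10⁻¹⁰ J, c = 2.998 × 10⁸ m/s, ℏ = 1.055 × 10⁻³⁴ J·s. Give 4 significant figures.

8.807 × 10²⁰ s⁻¹

A rate is [E]/ℏ; divide by ℏ.
1 GeV → 1/ℏ × (1 GeV in J) = 1.518 × 10²⁴ s⁻¹.
Convert the energy scale: 0.580 MeV = 5.80 × 10⁻⁴ GeV.
Result: 5.80 × 10⁻⁴ × 1.518 × 10²⁴ = 8.807 × 10²⁰ s⁻¹.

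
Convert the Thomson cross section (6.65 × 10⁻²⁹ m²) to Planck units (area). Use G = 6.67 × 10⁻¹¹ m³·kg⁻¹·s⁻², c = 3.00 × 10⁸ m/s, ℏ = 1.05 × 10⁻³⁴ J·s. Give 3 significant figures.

2.56 × 10⁴¹

Planck area: A_P = ℏG/c³ = 2.59 × 10⁻⁷⁰ m².
6.65 × 10⁻²⁹ / 2.59 × 10⁻⁷⁰ = 2.56 × 10⁴¹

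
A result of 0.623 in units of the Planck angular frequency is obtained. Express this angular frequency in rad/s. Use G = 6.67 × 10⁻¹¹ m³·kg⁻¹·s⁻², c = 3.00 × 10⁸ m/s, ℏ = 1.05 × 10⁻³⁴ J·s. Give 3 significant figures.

1.16 × 10⁴³ rad/s

One Planck angular frequency: ω_P = √(c⁵/(ℏG)) = 1.86 × 10⁴³ rad/s.
0.623 × 1.86 × 10⁴³ rad/s = 1.16 × 10⁴³ rad/s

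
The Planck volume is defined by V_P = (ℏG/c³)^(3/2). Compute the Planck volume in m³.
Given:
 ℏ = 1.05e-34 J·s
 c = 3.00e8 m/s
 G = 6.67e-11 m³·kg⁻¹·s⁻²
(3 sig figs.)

V_P = (ℏG/c³)^(3/2)
  = √(1.75e-209)
  = 4.18e-105 m³

4.18e-105 m³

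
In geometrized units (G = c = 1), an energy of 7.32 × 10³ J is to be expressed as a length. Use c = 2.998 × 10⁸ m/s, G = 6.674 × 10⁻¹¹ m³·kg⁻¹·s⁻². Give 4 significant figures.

6.047 × 10⁻⁴¹ m

Energy → length via G/c⁴.
7.32 × 10³ J × (G/c⁴) = 6.047 × 10⁻⁴¹ m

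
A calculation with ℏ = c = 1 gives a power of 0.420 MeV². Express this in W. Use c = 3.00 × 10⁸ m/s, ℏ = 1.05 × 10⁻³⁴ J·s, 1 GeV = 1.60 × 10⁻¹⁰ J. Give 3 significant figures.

Power is [E]/[T] = [E]²/ℏ.
1 GeV² → 1/ℏ × (1 GeV in J)² = 2.44 × 10¹⁴ W.
Convert the energy scale: 0.420 MeV² = 4.20 × 10⁻⁷ GeV².
Result: 4.20 × 10⁻⁷ × 2.44 × 10¹⁴ = 1.02 × 10⁸ W.

1.02 × 10⁸ W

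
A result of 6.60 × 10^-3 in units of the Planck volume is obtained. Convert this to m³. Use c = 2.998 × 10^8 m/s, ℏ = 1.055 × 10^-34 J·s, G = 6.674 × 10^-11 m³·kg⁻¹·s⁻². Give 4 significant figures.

One Planck volume: V_P = (ℏG/c³)^(3/2) = 4.224 × 10^-105 m³.
6.60 × 10^-3 × 4.224 × 10^-105 m³ = 2.788 × 10^-107 m³

2.788 × 10^-107 m³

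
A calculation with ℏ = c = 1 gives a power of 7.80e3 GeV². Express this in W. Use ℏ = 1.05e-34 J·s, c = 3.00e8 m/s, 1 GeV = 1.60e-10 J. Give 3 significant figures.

1.90e18 W

Power is [E]/[T] = [E]²/ℏ.
1 GeV² → 1/ℏ × (1 GeV in J)² = 2.44e14 W.
Result: 7.80e3 × 2.44e14 = 1.90e18 W.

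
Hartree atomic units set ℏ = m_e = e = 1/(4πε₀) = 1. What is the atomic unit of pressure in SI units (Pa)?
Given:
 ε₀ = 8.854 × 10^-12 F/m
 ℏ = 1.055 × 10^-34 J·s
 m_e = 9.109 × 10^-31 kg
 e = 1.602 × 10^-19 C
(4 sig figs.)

2.929 × 10^13 Pa

Dimensional analysis gives P_au = E_h/a₀³ = m_e⁴e¹⁰/((4πε₀)⁵ℏ⁸).
E_h = 4.354 × 10^-18 J
a₀ = 5.297 × 10^-11 m
E_h/a₀³ = 2.929 × 10^13 Pa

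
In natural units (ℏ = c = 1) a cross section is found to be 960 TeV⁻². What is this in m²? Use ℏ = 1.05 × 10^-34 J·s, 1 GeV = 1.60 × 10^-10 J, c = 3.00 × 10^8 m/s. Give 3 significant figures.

Area is [L]² = [E]⁻²·(ℏc)²; restore (ℏc)².
1 GeV⁻² → (ℏc)² × (1 GeV in J)⁻² = 3.88 × 10^-32 m².
Convert the energy scale: 960 TeV⁻² = 9.60 × 10^-4 GeV⁻².
Result: 9.60 × 10^-4 × 3.88 × 10^-32 = 3.72 × 10^-35 m².

3.72 × 10^-35 m²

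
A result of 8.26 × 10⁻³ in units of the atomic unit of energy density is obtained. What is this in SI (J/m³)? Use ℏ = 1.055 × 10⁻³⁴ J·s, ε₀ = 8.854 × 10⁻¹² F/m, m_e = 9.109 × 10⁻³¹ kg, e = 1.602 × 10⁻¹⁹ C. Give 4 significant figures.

2.419 × 10¹¹ J/m³

One atomic unit of energy density: u_au = E_h/a₀³ = m_e⁴e¹⁰/((4πε₀)⁵ℏ⁸) = 2.929 × 10¹³ J/m³.
8.26 × 10⁻³ × 2.929 × 10¹³ J/m³ = 2.419 × 10¹¹ J/m³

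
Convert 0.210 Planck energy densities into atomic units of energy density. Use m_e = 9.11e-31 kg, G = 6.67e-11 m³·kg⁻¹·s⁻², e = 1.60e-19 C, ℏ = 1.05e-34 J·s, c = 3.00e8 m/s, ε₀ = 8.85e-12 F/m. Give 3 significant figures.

3.26e99

Planck energy density: u_P = c⁷/(ℏG²) = 4.68e113 J/m³
atomic unit of energy density: u_au = E_h/a₀³ = m_e⁴e¹⁰/((4πε₀)⁵ℏ⁸) = 3.01e13 J/m³
0.210 × 4.68e113 / 3.01e13 = 3.26e99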